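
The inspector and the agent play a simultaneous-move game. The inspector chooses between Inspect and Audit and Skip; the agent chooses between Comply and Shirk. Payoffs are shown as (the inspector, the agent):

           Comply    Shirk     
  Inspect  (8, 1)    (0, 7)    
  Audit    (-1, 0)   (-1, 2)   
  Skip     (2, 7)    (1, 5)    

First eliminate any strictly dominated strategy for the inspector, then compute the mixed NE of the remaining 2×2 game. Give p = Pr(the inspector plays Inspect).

p = 1/4

The inspector's strategy Audit is strictly dominated by Skip: 2 > -1 and 1 > -1. Eliminate Audit.
The inspector's mix must leave the agent indifferent between Comply and Shirk.
  the agent's payoff from Comply: p·1 + (1−p)·7 = -6p + 7
  the agent's payoff from Shirk: p·7 + (1−p)·5 = 2p + 5
  -6p + 7 = 2p + 5  ⇒  -8p = -2  ⇒  p = 1/4.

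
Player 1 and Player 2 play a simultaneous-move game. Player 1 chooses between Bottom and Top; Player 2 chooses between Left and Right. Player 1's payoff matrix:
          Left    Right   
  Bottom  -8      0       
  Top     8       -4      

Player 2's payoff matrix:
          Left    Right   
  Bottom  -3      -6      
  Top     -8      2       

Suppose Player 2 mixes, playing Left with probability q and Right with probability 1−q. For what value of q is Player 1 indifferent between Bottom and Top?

Player 1's indifference between Bottom and Top determines Player 2's mixing probability q:
  Player 1's expected payoff from Bottom: q·(-8) + (1−q)·0 = -8q
  Player 1's expected payoff from Top: q·8 + (1−q)·(-4) = 12q - 4
  -8q = 12q - 4  ⇒  -20q = -4  ⇒  q = 1/5.

q = 1/5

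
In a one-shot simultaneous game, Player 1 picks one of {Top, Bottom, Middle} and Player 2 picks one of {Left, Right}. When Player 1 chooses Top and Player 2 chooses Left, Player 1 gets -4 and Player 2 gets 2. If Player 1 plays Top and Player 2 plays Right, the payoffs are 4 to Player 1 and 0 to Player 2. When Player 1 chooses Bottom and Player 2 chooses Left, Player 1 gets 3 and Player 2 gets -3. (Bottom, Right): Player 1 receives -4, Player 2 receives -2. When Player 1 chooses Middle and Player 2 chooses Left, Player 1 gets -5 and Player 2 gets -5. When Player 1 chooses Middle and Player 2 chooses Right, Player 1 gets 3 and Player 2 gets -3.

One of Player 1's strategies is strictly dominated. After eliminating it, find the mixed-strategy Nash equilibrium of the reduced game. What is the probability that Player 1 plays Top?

p = 1/3

Player 1's strategy Middle is strictly dominated by Top: -4 > -5 and 4 > 3. Eliminate Middle.
Player 2's indifference between Left and Right determines Player 1's mixing probability p:
  Player 2's expected payoff from Left: p·2 + (1−p)·(-3) = 5p - 3
  Player 2's expected payoff from Right: p·0 + (1−p)·(-2) = 2p - 2
  5p - 3 = 2p - 2  ⇒  3p = 1  ⇒  p = 1/3.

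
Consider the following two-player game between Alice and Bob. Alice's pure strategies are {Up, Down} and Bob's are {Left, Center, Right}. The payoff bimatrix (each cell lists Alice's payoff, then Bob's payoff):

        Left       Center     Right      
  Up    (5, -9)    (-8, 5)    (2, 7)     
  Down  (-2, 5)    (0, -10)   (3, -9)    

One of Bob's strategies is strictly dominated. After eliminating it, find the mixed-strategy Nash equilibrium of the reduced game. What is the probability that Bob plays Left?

q = 1/8

Bob's strategy Center is strictly dominated by Right: 7 > 5 and -9 > -10. Eliminate Center.
Bob's mix must leave Alice indifferent between Up and Down.
  Alice's expected payoff from Up: q·5 + (1−q)·2 = 3q + 2
  Alice's expected payoff from Down: q·(-2) + (1−q)·3 = -5q + 3
  3q + 2 = -5q + 3  ⇒  8q = 1  ⇒  q = 1/8.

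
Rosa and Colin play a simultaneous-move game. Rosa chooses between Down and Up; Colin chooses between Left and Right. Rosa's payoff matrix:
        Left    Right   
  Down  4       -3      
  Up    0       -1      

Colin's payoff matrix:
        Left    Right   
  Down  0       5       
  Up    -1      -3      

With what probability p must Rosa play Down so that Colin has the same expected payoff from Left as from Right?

For Colin to be willing to mix, Colin must be indifferent between Left and Right, which pins down Rosa's mix.
  Colin's expected payoff from Left: p·0 + (1−p)·(-1) = p - 1
  Colin's expected payoff from Right: p·5 + (1−p)·(-3) = 8p - 3
  p - 1 = 8p - 3  ⇒  -7p = -2  ⇒  p = 2/7.

p = 2/7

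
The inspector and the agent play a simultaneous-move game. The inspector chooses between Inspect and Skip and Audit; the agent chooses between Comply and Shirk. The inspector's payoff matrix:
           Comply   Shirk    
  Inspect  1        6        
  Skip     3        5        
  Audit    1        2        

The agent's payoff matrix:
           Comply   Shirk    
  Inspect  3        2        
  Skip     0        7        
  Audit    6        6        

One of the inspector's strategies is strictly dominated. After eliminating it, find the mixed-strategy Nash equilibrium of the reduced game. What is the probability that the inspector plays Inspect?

The inspector's strategy Audit is strictly dominated by Skip: 3 > 1 and 5 > 2. Eliminate Audit.
Set the agent's expected payoff from Comply equal to that from Shirk:
  the agent's expected payoff from Comply: p·3 + (1−p)·0 = 3p
  the agent's expected payoff from Shirk: p·2 + (1−p)·7 = -5p + 7
  3p = -5p + 7  ⇒  8p = 7  ⇒  p = 7/8.

p = 7/8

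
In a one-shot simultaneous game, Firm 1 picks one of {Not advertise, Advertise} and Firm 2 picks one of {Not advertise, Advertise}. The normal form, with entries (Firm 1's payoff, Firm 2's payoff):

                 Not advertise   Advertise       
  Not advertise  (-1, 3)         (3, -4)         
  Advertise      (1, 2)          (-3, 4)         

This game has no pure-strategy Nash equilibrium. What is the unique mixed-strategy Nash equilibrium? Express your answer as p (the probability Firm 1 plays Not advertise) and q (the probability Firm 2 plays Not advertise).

p = 2/9, q = 3/4

In a mixed equilibrium Firm 2 is indifferent between Not advertise and Advertise; this condition fixes p.
  Firm 2's payoff to Not advertise: p·3 + (1−p)·2 = p + 2
  Firm 2's payoff to Advertise: p·(-4) + (1−p)·4 = -8p + 4
  p + 2 = -8p + 4  ⇒  9p = 2  ⇒  p = 2/9.
Firm 2's mix must leave Firm 1 indifferent between Not advertise and Advertise.
  Firm 1's payoff from Not advertise: q·(-1) + (1−q)·3 = -4q + 3
  Firm 1's payoff from Advertise: q·1 + (1−q)·(-3) = 4q - 3
  -4q + 3 = 4q - 3  ⇒  -8q = -6  ⇒  q = 3/4.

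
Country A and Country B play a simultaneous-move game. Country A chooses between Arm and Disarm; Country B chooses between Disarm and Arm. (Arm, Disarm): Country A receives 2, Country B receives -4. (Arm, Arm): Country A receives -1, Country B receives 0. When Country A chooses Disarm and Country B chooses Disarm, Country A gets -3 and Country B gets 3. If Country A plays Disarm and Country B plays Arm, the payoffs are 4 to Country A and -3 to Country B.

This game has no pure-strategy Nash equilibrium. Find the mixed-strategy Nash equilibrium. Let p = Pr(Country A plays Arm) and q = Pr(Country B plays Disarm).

p = 3/5, q = 1/2

Set Country B's expected payoff from Disarm equal to that from Arm:
  Country B's expected payoff from Disarm: p·(-4) + (1−p)·3 = -7p + 3
  Country B's expected payoff from Arm: p·0 + (1−p)·(-3) = 3p - 3
  -7p + 3 = 3p - 3  ⇒  -10p = -6  ⇒  p = 3/5.
For Country A to be willing to mix, Country A must be indifferent between Arm and Disarm, which pins down Country B's mix.
  Country A's expected payoff from Arm: q·2 + (1−q)·(-1) = 3q - 1
  Country A's expected payoff from Disarm: q·(-3) + (1−q)·4 = -7q + 4
  3q - 1 = -7q + 4  ⇒  10q = 5  ⇒  q = 1/2.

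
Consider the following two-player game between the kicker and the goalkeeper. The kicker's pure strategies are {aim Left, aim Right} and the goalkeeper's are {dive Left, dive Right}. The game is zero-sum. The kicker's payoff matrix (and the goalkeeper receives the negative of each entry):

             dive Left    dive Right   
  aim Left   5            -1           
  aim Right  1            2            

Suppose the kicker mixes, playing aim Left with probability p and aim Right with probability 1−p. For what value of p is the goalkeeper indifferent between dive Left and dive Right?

p = 1/7

The goalkeeper's indifference between dive Left and dive Right determines the kicker's mixing probability p:
  the goalkeeper's expected payoff from dive Left: p·(-5) + (1−p)·(-1) = -4p - 1
  the goalkeeper's expected payoff from dive Right: p·1 + (1−p)·(-2) = 3p - 2
  -4p - 1 = 3p - 2  ⇒  -7p = -1  ⇒  p = 1/7.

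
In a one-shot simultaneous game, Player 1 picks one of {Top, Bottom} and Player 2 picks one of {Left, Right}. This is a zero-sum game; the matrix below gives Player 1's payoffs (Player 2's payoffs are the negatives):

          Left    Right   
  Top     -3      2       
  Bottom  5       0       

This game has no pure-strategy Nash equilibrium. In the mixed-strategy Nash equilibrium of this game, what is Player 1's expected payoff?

1

For Player 1 to be willing to mix, Player 1 must be indifferent between Top and Bottom, which pins down Player 2's mix.
  Player 1's expected payoff from Top: q·(-3) + (1−q)·2 = -5q + 2
  Player 1's expected payoff from Bottom: q·5 + (1−q)·0 = 5q
  -5q + 2 = 5q  ⇒  -10q = -2  ⇒  q = 1/5.
At equilibrium Player 1 is indifferent across rows, so Player 1's payoff equals the payoff from Top: (1/5)·(-3) + (4/5)·2 = 1.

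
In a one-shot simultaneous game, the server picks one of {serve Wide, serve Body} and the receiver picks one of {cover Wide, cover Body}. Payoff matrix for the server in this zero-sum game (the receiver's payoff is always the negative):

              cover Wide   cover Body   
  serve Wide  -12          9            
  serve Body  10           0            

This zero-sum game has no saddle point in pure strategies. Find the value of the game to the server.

v = 90/31

The receiver's mix must leave the server indifferent between serve Wide and serve Body.
  the server's payoff from serve Wide: q·(-12) + (1−q)·9 = -21q + 9
  the server's payoff from serve Body: q·10 + (1−q)·0 = 10q
  -21q + 9 = 10q  ⇒  -31q = -9  ⇒  q = 9/31.
The value is the server's expected payoff against this mix (using serve Wide): (9/31)·(-12) + (22/31)·9 = 90/31.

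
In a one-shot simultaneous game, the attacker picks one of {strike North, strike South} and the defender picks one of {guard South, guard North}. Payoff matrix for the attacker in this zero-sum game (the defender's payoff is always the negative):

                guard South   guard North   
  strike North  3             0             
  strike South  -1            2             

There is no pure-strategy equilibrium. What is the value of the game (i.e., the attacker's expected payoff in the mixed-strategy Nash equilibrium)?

Set the attacker's expected payoff from strike North equal to that from strike South:
  the attacker's payoff from strike North: q·3 + (1−q)·0 = 3q
  the attacker's payoff from strike South: q·(-1) + (1−q)·2 = -3q + 2
  3q = -3q + 2  ⇒  6q = 2  ⇒  q = 1/3.
The value is the attacker's expected payoff against this mix (using strike North): (1/3)·3 + (2/3)·0 = 1.

v = 1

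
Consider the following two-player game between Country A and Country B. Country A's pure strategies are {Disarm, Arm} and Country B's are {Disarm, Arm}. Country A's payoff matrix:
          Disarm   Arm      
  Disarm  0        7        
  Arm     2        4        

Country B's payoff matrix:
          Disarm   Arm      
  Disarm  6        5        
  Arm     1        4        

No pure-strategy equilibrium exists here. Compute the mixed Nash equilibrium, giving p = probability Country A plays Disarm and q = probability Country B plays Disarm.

Country B's indifference between Disarm and Arm determines Country A's mixing probability p:
  Country B's payoff from Disarm: p·6 + (1−p)·1 = 5p + 1
  Country B's payoff from Arm: p·5 + (1−p)·4 = p + 4
  5p + 1 = p + 4  ⇒  4p = 3  ⇒  p = 3/4.
Set Country A's expected payoff from Disarm equal to that from Arm:
  Country A's expected payoff from Disarm: q·0 + (1−q)·7 = -7q + 7
  Country A's expected payoff from Arm: q·2 + (1−q)·4 = -2q + 4
  -7q + 7 = -2q + 4  ⇒  -5q = -3  ⇒  q = 3/5.

p = 3/4, q = 3/5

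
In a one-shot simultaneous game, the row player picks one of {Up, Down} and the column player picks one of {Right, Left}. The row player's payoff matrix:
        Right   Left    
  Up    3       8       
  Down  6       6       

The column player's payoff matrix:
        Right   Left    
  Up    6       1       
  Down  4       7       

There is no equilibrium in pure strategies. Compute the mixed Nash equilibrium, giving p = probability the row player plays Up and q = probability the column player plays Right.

p = 3/8, q = 2/5

In a mixed equilibrium the column player is indifferent between Right and Left; this condition fixes p.
  the column player's payoff from Right: p·6 + (1−p)·4 = 2p + 4
  the column player's payoff from Left: p·1 + (1−p)·7 = -6p + 7
  2p + 4 = -6p + 7  ⇒  8p = 3  ⇒  p = 3/8.
The row player's indifference between Up and Down determines the column player's mixing probability q:
  the row player's payoff from Up: q·3 + (1−q)·8 = -5q + 8
  the row player's payoff from Down: q·6 + (1−q)·6 = 6
  -5q + 8 = 6  ⇒  -5q = -2  ⇒  q = 2/5.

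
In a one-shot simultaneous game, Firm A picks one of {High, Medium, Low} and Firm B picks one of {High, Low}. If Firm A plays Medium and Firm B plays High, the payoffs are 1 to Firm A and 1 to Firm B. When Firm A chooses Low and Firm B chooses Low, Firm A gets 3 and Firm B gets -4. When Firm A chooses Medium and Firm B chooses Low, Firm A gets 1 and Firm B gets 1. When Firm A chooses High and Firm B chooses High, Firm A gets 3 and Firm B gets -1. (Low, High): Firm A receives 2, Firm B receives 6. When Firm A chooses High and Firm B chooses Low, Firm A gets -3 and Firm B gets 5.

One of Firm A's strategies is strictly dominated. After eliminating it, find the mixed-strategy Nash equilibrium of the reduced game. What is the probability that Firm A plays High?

p = 5/8

Firm A's strategy Medium is strictly dominated by Low: 2 > 1 and 3 > 1. Eliminate Medium.
Firm B's indifference between High and Low determines Firm A's mixing probability p:
  Firm B's payoff to High: p·(-1) + (1−p)·6 = -7p + 6
  Firm B's payoff to Low: p·5 + (1−p)·(-4) = 9p - 4
  -7p + 6 = 9p - 4  ⇒  -16p = -10  ⇒  p = 5/8.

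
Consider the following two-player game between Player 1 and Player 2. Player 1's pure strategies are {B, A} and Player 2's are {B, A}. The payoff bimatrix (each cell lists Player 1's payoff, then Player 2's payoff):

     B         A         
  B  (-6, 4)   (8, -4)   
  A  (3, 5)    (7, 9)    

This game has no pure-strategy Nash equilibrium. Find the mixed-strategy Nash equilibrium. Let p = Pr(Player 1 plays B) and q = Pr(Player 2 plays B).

Player 2's indifference between B and A determines Player 1's mixing probability p:
  Player 2's payoff to B: p·4 + (1−p)·5 = -p + 5
  Player 2's payoff to A: p·(-4) + (1−p)·9 = -13p + 9
  -p + 5 = -13p + 9  ⇒  12p = 4  ⇒  p = 1/3.
For Player 1 to be willing to mix, Player 1 must be indifferent between B and A, which pins down Player 2's mix.
  Player 1's payoff to B: q·(-6) + (1−q)·8 = -14q + 8
  Player 1's payoff to A: q·3 + (1−q)·7 = -4q + 7
  -14q + 8 = -4q + 7  ⇒  -10q = -1  ⇒  q = 1/10.

p = 1/3, q = 1/10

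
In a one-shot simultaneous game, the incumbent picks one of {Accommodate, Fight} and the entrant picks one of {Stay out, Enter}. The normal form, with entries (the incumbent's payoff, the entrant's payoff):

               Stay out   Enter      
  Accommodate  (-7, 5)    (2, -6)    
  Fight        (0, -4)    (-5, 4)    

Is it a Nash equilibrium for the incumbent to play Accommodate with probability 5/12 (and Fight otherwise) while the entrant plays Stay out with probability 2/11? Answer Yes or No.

No

Given the incumbent's mix p = 5/12, the entrant's payoff from Stay out is -1/4 but from Enter is -1/6. The entrant strictly prefers Enter, so the entrant would not mix.
So the proposed profile is not a Nash equilibrium.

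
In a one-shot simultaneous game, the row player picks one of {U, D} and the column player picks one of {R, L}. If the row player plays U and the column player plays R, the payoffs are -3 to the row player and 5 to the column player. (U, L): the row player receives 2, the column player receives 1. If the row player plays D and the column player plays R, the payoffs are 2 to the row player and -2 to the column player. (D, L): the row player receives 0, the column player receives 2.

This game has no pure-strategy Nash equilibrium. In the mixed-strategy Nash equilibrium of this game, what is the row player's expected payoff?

The column player's mix must leave the row player indifferent between U and D.
  the row player's payoff from U: q·(-3) + (1−q)·2 = -5q + 2
  the row player's payoff from D: q·2 + (1−q)·0 = 2q
  -5q + 2 = 2q  ⇒  -7q = -2  ⇒  q = 2/7.
At equilibrium the row player is indifferent across rows, so the row player's payoff equals the payoff from U: (2/7)·(-3) + (5/7)·2 = 4/7.

4/7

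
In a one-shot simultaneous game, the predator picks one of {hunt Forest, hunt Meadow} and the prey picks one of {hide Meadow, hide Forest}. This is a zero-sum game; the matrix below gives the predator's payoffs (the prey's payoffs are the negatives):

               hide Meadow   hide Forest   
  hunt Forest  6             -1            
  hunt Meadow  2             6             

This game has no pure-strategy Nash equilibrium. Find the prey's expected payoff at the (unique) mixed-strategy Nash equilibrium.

For the prey to be willing to mix, the prey must be indifferent between hide Meadow and hide Forest, which pins down the predator's mix.
  the prey's expected payoff from hide Meadow: p·(-6) + (1−p)·(-2) = -4p - 2
  the prey's expected payoff from hide Forest: p·1 + (1−p)·(-6) = 7p - 6
  -4p - 2 = 7p - 6  ⇒  -11p = -4  ⇒  p = 4/11.
At equilibrium the prey is indifferent across columns, so the prey's payoff equals the payoff from hide Meadow: (4/11)·(-6) + (7/11)·(-2) = -38/11.

-38/11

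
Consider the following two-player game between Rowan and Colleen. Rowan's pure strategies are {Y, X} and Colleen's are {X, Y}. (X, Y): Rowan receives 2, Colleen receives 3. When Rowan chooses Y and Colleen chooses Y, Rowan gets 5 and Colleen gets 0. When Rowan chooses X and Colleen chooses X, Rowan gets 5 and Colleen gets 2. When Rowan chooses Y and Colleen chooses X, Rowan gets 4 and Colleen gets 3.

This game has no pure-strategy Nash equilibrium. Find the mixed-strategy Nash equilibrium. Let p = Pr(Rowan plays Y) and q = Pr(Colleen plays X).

p = 1/4, q = 3/4

In a mixed equilibrium Colleen is indifferent between X and Y; this condition fixes p.
  Colleen's payoff from X: p·3 + (1−p)·2 = p + 2
  Colleen's payoff from Y: p·0 + (1−p)·3 = -3p + 3
  p + 2 = -3p + 3  ⇒  4p = 1  ⇒  p = 1/4.
Colleen's mix must leave Rowan indifferent between Y and X.
  Rowan's expected payoff from Y: q·4 + (1−q)·5 = -q + 5
  Rowan's expected payoff from X: q·5 + (1−q)·2 = 3q + 2
  -q + 5 = 3q + 2  ⇒  -4q = -3  ⇒  q = 3/4.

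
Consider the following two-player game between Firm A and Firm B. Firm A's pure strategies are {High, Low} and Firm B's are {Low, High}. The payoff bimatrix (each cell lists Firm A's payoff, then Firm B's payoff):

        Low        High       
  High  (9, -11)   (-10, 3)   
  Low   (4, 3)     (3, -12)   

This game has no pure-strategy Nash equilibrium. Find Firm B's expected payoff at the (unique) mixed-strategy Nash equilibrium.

-123/29

Set Firm B's expected payoff from Low equal to that from High:
  Firm B's payoff to Low: p·(-11) + (1−p)·3 = -14p + 3
  Firm B's payoff to High: p·3 + (1−p)·(-12) = 15p - 12
  -14p + 3 = 15p - 12  ⇒  -29p = -15  ⇒  p = 15/29.
At equilibrium Firm B is indifferent across columns, so Firm B's payoff equals the payoff from Low: (15/29)·(-11) + (14/29)·3 = -123/29.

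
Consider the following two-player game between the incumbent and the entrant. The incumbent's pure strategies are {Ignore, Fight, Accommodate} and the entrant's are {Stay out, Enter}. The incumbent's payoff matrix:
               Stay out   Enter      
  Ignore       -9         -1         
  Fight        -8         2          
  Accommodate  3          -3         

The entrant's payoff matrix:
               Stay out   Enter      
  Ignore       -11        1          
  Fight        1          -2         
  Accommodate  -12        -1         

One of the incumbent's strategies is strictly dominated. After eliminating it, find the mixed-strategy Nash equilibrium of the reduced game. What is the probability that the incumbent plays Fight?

p = 11/14

The incumbent's strategy Ignore is strictly dominated by Fight: -8 > -9 and 2 > -1. Eliminate Ignore.
The entrant's indifference between Stay out and Enter determines the incumbent's mixing probability p:
  the entrant's payoff from Stay out: p·1 + (1−p)·(-12) = 13p - 12
  the entrant's payoff from Enter: p·(-2) + (1−p)·(-1) = -p - 1
  13p - 12 = -p - 1  ⇒  14p = 11  ⇒  p = 11/14.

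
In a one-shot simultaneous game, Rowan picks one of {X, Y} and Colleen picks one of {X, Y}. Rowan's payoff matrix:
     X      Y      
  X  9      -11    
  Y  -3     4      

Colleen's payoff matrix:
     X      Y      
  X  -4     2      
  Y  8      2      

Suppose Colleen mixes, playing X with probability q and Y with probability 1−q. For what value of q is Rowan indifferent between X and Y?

q = 5/9

In a mixed equilibrium Rowan is indifferent between X and Y; this condition fixes q.
  Rowan's payoff from X: q·9 + (1−q)·(-11) = 20q - 11
  Rowan's payoff from Y: q·(-3) + (1−q)·4 = -7q + 4
  20q - 11 = -7q + 4  ⇒  27q = 15  ⇒  q = 5/9.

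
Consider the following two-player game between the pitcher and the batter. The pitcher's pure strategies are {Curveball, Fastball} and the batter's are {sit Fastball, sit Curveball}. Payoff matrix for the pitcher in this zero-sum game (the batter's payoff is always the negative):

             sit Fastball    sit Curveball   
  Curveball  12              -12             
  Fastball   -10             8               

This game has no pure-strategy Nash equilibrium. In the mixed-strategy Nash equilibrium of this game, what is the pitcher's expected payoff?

In a mixed equilibrium the pitcher is indifferent between Curveball and Fastball; this condition fixes q.
  the pitcher's expected payoff from Curveball: q·12 + (1−q)·(-12) = 24q - 12
  the pitcher's expected payoff from Fastball: q·(-10) + (1−q)·8 = -18q + 8
  24q - 12 = -18q + 8  ⇒  42q = 20  ⇒  q = 10/21.
At equilibrium the pitcher is indifferent across rows, so the pitcher's payoff equals the payoff from Curveball: (10/21)·12 + (11/21)·(-12) = -4/7.

-4/7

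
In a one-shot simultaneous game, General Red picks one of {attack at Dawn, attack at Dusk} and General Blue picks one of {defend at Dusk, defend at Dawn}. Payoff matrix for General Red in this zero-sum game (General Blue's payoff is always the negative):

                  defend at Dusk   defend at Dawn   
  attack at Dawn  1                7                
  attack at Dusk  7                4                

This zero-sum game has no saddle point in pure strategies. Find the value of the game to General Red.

v = 5

For General Red to be willing to mix, General Red must be indifferent between attack at Dawn and attack at Dusk, which pins down General Blue's mix.
  General Red's payoff to attack at Dawn: q·1 + (1−q)·7 = -6q + 7
  General Red's payoff to attack at Dusk: q·7 + (1−q)·4 = 3q + 4
  -6q + 7 = 3q + 4  ⇒  -9q = -3  ⇒  q = 1/3.
The value is General Red's expected payoff against this mix (using attack at Dawn): (1/3)·1 + (2/3)·7 = 5.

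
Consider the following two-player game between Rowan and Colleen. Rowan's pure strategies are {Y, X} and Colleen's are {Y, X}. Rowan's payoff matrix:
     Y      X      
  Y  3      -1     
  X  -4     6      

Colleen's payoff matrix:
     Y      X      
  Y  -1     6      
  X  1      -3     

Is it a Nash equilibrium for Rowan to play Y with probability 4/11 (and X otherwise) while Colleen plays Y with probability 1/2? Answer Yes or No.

Yes

Check Colleen's indifference given Rowan's mix p = 4/11:
  payoff from Y = 3/11; payoff from X = 3/11 — equal.
Check Rowan's indifference given Colleen's mix q = 1/2:
  payoff from Y = 1; payoff from X = 1 — equal.
Both players are indifferent, so neither can profitably deviate.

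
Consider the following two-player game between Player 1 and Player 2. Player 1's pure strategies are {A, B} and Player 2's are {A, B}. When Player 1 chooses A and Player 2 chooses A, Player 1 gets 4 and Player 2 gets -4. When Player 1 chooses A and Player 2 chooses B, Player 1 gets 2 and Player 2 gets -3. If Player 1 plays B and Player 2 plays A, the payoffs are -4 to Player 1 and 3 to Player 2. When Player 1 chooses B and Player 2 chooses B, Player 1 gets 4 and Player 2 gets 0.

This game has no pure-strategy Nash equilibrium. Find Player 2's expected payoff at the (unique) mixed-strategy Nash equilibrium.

-9/4

For Player 2 to be willing to mix, Player 2 must be indifferent between A and B, which pins down Player 1's mix.
  Player 2's payoff to A: p·(-4) + (1−p)·3 = -7p + 3
  Player 2's payoff to B: p·(-3) + (1−p)·0 = -3p
  -7p + 3 = -3p  ⇒  -4p = -3  ⇒  p = 3/4.
At equilibrium Player 2 is indifferent across columns, so Player 2's payoff equals the payoff from A: (3/4)·(-4) + (1/4)·3 = -9/4.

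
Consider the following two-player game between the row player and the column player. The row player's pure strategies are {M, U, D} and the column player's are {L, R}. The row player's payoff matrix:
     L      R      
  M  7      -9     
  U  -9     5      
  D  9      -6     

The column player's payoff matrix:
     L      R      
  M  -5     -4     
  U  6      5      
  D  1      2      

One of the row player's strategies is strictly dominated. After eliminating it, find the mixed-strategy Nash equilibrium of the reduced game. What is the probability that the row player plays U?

p = 1/2

The row player's strategy M is strictly dominated by D: 9 > 7 and -6 > -9. Eliminate M.
For the column player to be willing to mix, the column player must be indifferent between L and R, which pins down the row player's mix.
  the column player's payoff to L: p·6 + (1−p)·1 = 5p + 1
  the column player's payoff to R: p·5 + (1−p)·2 = 3p + 2
  5p + 1 = 3p + 2  ⇒  2p = 1  ⇒  p = 1/2.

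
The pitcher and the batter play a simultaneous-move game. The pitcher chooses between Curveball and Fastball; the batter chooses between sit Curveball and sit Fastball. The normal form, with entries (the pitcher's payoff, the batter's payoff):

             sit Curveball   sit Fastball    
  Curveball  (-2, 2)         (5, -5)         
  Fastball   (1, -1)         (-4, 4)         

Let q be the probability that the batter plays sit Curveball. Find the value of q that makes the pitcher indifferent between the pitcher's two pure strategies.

The batter's mix must leave the pitcher indifferent between Curveball and Fastball.
  the pitcher's payoff from Curveball: q·(-2) + (1−q)·5 = -7q + 5
  the pitcher's payoff from Fastball: q·1 + (1−q)·(-4) = 5q - 4
  -7q + 5 = 5q - 4  ⇒  -12q = -9  ⇒  q = 3/4.

q = 3/4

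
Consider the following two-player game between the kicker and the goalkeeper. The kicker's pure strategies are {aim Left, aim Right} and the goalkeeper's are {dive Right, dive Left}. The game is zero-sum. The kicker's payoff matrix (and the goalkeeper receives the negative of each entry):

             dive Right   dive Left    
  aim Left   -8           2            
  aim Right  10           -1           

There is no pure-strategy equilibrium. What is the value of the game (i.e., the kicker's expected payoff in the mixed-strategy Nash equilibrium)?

In a mixed equilibrium the kicker is indifferent between aim Left and aim Right; this condition fixes q.
  the kicker's payoff from aim Left: q·(-8) + (1−q)·2 = -10q + 2
  the kicker's payoff from aim Right: q·10 + (1−q)·(-1) = 11q - 1
  -10q + 2 = 11q - 1  ⇒  -21q = -3  ⇒  q = 1/7.
The value is the kicker's expected payoff against this mix (using aim Left): (1/7)·(-8) + (6/7)·2 = 4/7.

v = 4/7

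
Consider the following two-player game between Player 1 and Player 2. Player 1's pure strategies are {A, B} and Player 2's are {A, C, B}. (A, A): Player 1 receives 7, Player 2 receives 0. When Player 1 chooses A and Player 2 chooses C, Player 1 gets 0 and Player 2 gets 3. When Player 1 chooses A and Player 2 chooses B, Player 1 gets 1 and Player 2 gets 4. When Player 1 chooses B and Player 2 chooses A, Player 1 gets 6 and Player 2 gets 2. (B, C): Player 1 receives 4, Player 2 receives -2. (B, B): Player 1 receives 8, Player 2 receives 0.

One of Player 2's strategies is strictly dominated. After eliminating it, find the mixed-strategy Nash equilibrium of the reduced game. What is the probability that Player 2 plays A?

Player 2's strategy C is strictly dominated by B: 4 > 3 and 0 > -2. Eliminate C.
For Player 1 to be willing to mix, Player 1 must be indifferent between A and B, which pins down Player 2's mix.
  Player 1's payoff to A: q·7 + (1−q)·1 = 6q + 1
  Player 1's payoff to B: q·6 + (1−q)·8 = -2q + 8
  6q + 1 = -2q + 8  ⇒  8q = 7  ⇒  q = 7/8.

q = 7/8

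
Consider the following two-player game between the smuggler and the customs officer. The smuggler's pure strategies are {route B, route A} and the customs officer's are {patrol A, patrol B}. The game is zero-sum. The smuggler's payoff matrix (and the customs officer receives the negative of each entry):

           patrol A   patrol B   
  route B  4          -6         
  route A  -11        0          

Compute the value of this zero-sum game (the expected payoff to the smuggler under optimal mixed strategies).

For the smuggler to be willing to mix, the smuggler must be indifferent between route B and route A, which pins down the customs officer's mix.
  the smuggler's expected payoff from route B: q·4 + (1−q)·(-6) = 10q - 6
  the smuggler's expected payoff from route A: q·(-11) + (1−q)·0 = -11q
  10q - 6 = -11q  ⇒  21q = 6  ⇒  q = 2/7.
The value is the smuggler's expected payoff against this mix (using route B): (2/7)·4 + (5/7)·(-6) = -22/7.

v = -22/7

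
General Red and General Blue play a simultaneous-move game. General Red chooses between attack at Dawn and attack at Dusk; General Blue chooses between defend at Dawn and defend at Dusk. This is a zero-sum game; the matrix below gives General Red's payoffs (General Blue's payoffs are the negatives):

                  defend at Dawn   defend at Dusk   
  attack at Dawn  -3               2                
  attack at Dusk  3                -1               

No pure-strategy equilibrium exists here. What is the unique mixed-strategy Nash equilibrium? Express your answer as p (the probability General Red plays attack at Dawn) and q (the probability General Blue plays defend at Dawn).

p = 4/9, q = 1/3

For General Blue to be willing to mix, General Blue must be indifferent between defend at Dawn and defend at Dusk, which pins down General Red's mix.
  General Blue's expected payoff from defend at Dawn: p·3 + (1−p)·(-3) = 6p - 3
  General Blue's expected payoff from defend at Dusk: p·(-2) + (1−p)·1 = -3p + 1
  6p - 3 = -3p + 1  ⇒  9p = 4  ⇒  p = 4/9.
In a mixed equilibrium General Red is indifferent between attack at Dawn and attack at Dusk; this condition fixes q.
  General Red's payoff to attack at Dawn: q·(-3) + (1−q)·2 = -5q + 2
  General Red's payoff to attack at Dusk: q·3 + (1−q)·(-1) = 4q - 1
  -5q + 2 = 4q - 1  ⇒  -9q = -3  ⇒  q = 1/3.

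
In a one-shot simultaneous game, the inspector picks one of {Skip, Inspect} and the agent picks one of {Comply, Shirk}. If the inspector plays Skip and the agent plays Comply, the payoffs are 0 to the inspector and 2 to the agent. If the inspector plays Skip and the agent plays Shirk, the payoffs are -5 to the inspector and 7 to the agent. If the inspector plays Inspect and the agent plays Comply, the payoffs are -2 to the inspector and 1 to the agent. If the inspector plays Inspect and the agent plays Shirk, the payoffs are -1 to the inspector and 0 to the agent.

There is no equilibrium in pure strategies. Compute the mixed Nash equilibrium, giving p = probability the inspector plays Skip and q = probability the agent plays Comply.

The agent's indifference between Comply and Shirk determines the inspector's mixing probability p:
  the agent's payoff from Comply: p·2 + (1−p)·1 = p + 1
  the agent's payoff from Shirk: p·7 + (1−p)·0 = 7p
  p + 1 = 7p  ⇒  -6p = -1  ⇒  p = 1/6.
For the inspector to be willing to mix, the inspector must be indifferent between Skip and Inspect, which pins down the agent's mix.
  the inspector's expected payoff from Skip: q·0 + (1−q)·(-5) = 5q - 5
  the inspector's expected payoff from Inspect: q·(-2) + (1−q)·(-1) = -q - 1
  5q - 5 = -q - 1  ⇒  6q = 4  ⇒  q = 2/3.

p = 1/6, q = 2/3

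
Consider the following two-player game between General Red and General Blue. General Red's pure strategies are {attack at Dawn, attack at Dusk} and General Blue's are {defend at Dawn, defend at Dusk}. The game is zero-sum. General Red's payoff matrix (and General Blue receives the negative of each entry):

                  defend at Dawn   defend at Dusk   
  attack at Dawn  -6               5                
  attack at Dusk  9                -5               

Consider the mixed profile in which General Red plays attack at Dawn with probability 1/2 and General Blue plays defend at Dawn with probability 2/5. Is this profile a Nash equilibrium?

Given General Red's mix p = 1/2, General Blue's payoff from defend at Dawn is -3/2 but from defend at Dusk is 0. General Blue strictly prefers defend at Dusk, so General Blue would not mix.
So the proposed profile is not a Nash equilibrium.

No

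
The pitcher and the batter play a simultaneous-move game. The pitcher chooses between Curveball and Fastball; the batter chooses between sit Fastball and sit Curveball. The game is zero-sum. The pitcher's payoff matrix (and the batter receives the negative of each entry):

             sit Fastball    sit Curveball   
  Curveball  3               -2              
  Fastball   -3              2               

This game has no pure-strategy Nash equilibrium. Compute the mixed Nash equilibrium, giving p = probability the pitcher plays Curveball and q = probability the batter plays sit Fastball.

p = 1/2, q = 2/5

The pitcher's mix must leave the batter indifferent between sit Fastball and sit Curveball.
  the batter's payoff to sit Fastball: p·(-3) + (1−p)·3 = -6p + 3
  the batter's payoff to sit Curveball: p·2 + (1−p)·(-2) = 4p - 2
  -6p + 3 = 4p - 2  ⇒  -10p = -5  ⇒  p = 1/2.
Set the pitcher's expected payoff from Curveball equal to that from Fastball:
  the pitcher's expected payoff from Curveball: q·3 + (1−q)·(-2) = 5q - 2
  the pitcher's expected payoff from Fastball: q·(-3) + (1−q)·2 = -5q + 2
  5q - 2 = -5q + 2  ⇒  10q = 4  ⇒  q = 2/5.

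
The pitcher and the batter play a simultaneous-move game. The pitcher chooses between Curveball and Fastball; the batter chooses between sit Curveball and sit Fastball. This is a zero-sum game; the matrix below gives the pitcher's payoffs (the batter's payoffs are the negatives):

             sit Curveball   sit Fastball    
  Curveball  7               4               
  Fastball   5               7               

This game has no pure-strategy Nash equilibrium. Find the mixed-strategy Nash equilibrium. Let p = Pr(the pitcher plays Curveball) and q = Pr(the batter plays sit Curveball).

p = 2/5, q = 3/5

In a mixed equilibrium the batter is indifferent between sit Curveball and sit Fastball; this condition fixes p.
  the batter's payoff to sit Curveball: p·(-7) + (1−p)·(-5) = -2p - 5
  the batter's payoff to sit Fastball: p·(-4) + (1−p)·(-7) = 3p - 7
  -2p - 5 = 3p - 7  ⇒  -5p = -2  ⇒  p = 2/5.
In a mixed equilibrium the pitcher is indifferent between Curveball and Fastball; this condition fixes q.
  the pitcher's expected payoff from Curveball: q·7 + (1−q)·4 = 3q + 4
  the pitcher's expected payoff from Fastball: q·5 + (1−q)·7 = -2q + 7
  3q + 4 = -2q + 7  ⇒  5q = 3  ⇒  q = 3/5.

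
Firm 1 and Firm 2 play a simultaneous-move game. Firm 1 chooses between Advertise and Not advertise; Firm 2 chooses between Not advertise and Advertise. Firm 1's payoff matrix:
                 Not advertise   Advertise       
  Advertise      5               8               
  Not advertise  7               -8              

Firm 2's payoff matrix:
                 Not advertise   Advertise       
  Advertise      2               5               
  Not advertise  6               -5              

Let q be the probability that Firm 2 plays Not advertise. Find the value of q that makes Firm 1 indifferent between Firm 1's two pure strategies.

q = 8/9

Set Firm 1's expected payoff from Advertise equal to that from Not advertise:
  Firm 1's payoff to Advertise: q·5 + (1−q)·8 = -3q + 8
  Firm 1's payoff to Not advertise: q·7 + (1−q)·(-8) = 15q - 8
  -3q + 8 = 15q - 8  ⇒  -18q = -16  ⇒  q = 8/9.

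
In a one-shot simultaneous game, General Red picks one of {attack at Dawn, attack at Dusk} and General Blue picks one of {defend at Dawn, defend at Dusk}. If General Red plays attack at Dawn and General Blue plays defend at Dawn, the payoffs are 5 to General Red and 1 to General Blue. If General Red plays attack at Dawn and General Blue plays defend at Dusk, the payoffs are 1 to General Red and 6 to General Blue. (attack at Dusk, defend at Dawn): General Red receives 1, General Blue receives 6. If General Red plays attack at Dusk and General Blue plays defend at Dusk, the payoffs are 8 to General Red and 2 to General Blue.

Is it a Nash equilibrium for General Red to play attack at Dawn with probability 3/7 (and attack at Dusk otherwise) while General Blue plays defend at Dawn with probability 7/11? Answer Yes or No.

Given General Red's mix p = 3/7, General Blue's payoff from defend at Dawn is 27/7 but from defend at Dusk is 26/7. General Blue strictly prefers defend at Dawn, so General Blue would not mix.
So the proposed profile is not a Nash equilibrium.

No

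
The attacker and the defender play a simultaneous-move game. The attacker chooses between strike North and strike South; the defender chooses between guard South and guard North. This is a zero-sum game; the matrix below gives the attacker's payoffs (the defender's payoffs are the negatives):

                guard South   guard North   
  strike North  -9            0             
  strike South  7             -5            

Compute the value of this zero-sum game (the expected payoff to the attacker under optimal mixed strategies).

The defender's mix must leave the attacker indifferent between strike North and strike South.
  the attacker's expected payoff from strike North: q·(-9) + (1−q)·0 = -9q
  the attacker's expected payoff from strike South: q·7 + (1−q)·(-5) = 12q - 5
  -9q = 12q - 5  ⇒  -21q = -5  ⇒  q = 5/21.
The value is the attacker's expected payoff against this mix (using strike North): (5/21)·(-9) + (16/21)·0 = -15/7.

v = -15/7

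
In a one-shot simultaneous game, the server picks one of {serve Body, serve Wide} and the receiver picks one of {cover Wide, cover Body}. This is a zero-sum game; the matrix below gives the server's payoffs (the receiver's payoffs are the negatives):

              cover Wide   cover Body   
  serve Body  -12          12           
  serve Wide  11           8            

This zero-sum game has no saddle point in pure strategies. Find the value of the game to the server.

The server's indifference between serve Body and serve Wide determines the receiver's mixing probability q:
  the server's payoff from serve Body: q·(-12) + (1−q)·12 = -24q + 12
  the server's payoff from serve Wide: q·11 + (1−q)·8 = 3q + 8
  -24q + 12 = 3q + 8  ⇒  -27q = -4  ⇒  q = 4/27.
The value is the server's expected payoff against this mix (using serve Body): (4/27)·(-12) + (23/27)·12 = 76/9.

v = 76/9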